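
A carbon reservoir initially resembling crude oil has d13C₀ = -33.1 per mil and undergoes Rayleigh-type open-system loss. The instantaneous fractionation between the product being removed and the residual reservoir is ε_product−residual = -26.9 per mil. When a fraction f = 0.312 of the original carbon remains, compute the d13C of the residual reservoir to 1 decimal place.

-2.3 per mil

Rayleigh residual: δ_res = (δ₀ + 1000)·f^(α−1) − 1000
α = ε/1000 + 1 = 0.97310, so α − 1 = -0.02690
f^(α−1) = 0.312^(-0.02690) = 1.031828
δ_res = (-33.1 + 1000) × 1.031828 − 1000 = 997.674 − 1000 = -2.33 per mil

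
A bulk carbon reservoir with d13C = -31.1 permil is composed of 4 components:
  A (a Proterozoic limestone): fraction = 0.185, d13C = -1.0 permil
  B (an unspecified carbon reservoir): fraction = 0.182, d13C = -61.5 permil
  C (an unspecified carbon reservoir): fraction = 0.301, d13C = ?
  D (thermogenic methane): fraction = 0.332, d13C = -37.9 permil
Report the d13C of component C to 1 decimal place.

Isotope mass balance: δ_bulk = Σ fᵢ·δᵢ.
-31.1 = 0.185×(-1.0) + 0.182×(-61.5) + 0.301×δ_C + 0.332×(-37.9)
0.301·δ_C = -31.1 − (-23.961) = -7.139
δ_C = -7.139 / 0.301 = -23.72 permil

-23.7 permil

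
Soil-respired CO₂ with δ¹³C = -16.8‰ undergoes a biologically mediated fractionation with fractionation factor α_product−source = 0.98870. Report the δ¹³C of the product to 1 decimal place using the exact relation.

-27.9‰

δ_product = (δ_source + 1000)·α − 1000
δ_product = (-16.8 + 1000) × 0.98870 − 1000
δ_product = 972.090 − 1000 = -27.91‰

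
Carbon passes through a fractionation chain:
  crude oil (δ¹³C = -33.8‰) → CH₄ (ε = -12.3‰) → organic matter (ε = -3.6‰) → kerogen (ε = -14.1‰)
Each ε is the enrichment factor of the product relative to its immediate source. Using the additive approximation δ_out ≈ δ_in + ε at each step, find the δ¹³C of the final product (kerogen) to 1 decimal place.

step 1: δ ≈ -33.8 + (-12.3) = -46.1‰
step 2: δ ≈ -46.1 + (-3.6) = -49.7‰
step 3: δ ≈ -49.7 + (-14.1) = -63.8‰

-63.8‰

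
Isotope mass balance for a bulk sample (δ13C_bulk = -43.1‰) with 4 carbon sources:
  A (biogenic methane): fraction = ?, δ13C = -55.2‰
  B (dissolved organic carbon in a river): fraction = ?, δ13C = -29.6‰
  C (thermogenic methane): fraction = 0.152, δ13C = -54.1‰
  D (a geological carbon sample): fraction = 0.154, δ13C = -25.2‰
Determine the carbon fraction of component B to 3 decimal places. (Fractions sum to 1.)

0.286

Let f_B and f_A be the unknown fractions; fractions sum to 1 so f_B + f_A = 0.694.
Mass balance: Σ fᵢ·δᵢ = δ_bulk ⇒ f_B·(-29.6) + f_A·(-55.2) = -43.1 − (-12.104) = -30.996
Substitute f_A = 0.694 − f_B:
f_B·(-29.6 − -55.2) = -30.996 − 0.694×(-55.2) = 7.313
f_B = 7.313 / 25.6 = 0.2857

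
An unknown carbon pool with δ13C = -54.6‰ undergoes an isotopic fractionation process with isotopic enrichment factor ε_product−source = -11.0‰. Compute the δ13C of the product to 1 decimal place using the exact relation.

-65.0‰

To first order, δ_product ≈ δ_source + ε = -65.6‰.
Exactly, δ_product = (δ_source + 1000)·(ε/1000 + 1) − 1000.
δ_product = (-54.6 + 1000) × (-11.0/1000 + 1) − 1000
δ_product = -65.00‰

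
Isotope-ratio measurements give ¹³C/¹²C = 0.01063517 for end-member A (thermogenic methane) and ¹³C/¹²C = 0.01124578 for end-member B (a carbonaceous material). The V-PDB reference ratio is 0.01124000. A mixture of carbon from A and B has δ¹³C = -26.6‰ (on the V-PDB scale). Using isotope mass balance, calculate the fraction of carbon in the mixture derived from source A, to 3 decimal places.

0.499

δ_A = (0.01063517/0.01124000 − 1)×1000 = (0.946190 − 1)×1000 = -53.810‰
δ_B = (0.01124578/0.01124000 − 1)×1000 = (1.000514 − 1)×1000 = 0.514‰
f_A = (δ_mix − δ_B)/(δ_A − δ_B) = (-26.6 − (0.514))/(-53.810 − (0.514))
f_A = -27.114 / -54.325 = 0.4991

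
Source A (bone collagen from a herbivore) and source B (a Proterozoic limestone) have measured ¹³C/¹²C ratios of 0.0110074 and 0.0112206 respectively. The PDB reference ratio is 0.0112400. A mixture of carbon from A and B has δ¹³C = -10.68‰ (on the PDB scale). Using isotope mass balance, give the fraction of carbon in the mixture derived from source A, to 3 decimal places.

δ_A = (0.0110074/0.0112400 − 1)×1000 = (0.979306 − 1)×1000 = -20.694‰
δ_B = (0.0112206/0.0112400 − 1)×1000 = (0.998274 − 1)×1000 = -1.726‰
f_A = (δ_mix − δ_B)/(δ_A − δ_B) = (-10.68 − (-1.726))/(-20.694 − (-1.726))
f_A = -8.954 / -18.968 = 0.4721

0.472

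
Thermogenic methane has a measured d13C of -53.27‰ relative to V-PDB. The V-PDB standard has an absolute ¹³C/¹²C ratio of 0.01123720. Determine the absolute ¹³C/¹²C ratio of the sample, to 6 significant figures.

0.0106386

R_sample = R_standard × (d13C/1000 + 1)
R_sample = 0.01123720 × (-53.27/1000 + 1) = 0.01123720 × 0.946730
R_sample = 0.0106386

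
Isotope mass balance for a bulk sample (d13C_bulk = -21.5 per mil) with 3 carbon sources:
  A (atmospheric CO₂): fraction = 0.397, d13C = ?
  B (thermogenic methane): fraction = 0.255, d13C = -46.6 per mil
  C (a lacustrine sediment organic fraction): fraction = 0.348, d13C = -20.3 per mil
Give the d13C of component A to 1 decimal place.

-6.4 per mil

Isotope mass balance: δ_bulk = Σ fᵢ·δᵢ.
-21.5 = 0.397×δ_A + 0.255×(-46.6) + 0.348×(-20.3)
0.397·δ_A = -21.5 − (-18.947) = -2.553
δ_A = -2.553 / 0.397 = -6.43 per mil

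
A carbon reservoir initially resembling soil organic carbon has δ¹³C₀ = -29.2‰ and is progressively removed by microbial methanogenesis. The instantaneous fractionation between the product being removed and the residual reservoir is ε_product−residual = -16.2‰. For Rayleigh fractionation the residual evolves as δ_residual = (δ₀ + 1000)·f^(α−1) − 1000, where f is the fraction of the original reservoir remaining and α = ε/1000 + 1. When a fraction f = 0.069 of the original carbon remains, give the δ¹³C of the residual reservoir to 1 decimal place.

Rayleigh residual: δ_res = (δ₀ + 1000)·f^(α−1) − 1000
α = ε/1000 + 1 = 0.98380, so α − 1 = -0.01620
f^(α−1) = 0.069^(-0.01620) = 1.044265
δ_res = (-29.2 + 1000) × 1.044265 − 1000 = 1013.772 − 1000 = 13.77‰

13.8‰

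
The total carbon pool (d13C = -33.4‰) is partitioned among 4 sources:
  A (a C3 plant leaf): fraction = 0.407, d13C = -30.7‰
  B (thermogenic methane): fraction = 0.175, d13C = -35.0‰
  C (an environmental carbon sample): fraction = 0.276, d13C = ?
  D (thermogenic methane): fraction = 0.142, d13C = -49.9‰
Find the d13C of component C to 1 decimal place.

Isotope mass balance: δ_bulk = Σ fᵢ·δᵢ.
-33.4 = 0.407×(-30.7) + 0.175×(-35.0) + 0.276×δ_C + 0.142×(-49.9)
0.276·δ_C = -33.4 − (-25.706) = -7.694
δ_C = -7.694 / 0.276 = -27.88‰

-27.9‰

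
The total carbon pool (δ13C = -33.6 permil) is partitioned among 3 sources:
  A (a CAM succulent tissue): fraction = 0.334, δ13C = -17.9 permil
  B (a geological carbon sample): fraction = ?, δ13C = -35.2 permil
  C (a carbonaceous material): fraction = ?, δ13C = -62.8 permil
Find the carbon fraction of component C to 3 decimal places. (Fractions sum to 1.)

Let f_C and f_B be the unknown fractions; fractions sum to 1 so f_C + f_B = 0.666.
Mass balance: Σ fᵢ·δᵢ = δ_bulk ⇒ f_C·(-62.8) + f_B·(-35.2) = -33.6 − (-5.979) = -27.621
Substitute f_B = 0.666 − f_C:
f_C·(-62.8 − -35.2) = -27.621 − 0.666×(-35.2) = -4.178
f_C = -4.178 / -27.6 = 0.1514

0.151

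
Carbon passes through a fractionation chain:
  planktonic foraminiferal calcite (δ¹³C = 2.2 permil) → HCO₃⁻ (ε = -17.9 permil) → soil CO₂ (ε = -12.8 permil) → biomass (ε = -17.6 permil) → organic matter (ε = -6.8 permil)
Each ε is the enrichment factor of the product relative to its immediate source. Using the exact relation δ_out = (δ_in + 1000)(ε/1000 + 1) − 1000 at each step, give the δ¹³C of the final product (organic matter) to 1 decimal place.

-51.9 permil

step 1: δ = (2.20 + 1000)·(-17.9/1000 + 1) − 1000 = -15.74 permil
step 2: δ = (-15.74 + 1000)·(-12.8/1000 + 1) − 1000 = -28.34 permil
step 3: δ = (-28.34 + 1000)·(-17.6/1000 + 1) − 1000 = -45.44 permil
step 4: δ = (-45.44 + 1000)·(-6.8/1000 + 1) − 1000 = -51.93 permil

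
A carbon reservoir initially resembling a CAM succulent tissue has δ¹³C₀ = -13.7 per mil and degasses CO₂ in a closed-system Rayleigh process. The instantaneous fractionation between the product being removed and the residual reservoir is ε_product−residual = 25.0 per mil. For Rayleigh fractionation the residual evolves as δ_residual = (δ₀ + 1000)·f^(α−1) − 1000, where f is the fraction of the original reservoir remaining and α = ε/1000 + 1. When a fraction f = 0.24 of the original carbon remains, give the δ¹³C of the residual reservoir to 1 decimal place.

-48.3 per mil

Rayleigh residual: δ_res = (δ₀ + 1000)·f^(α−1) − 1000
α = ε/1000 + 1 = 1.02500, so α − 1 = 0.02500
f^(α−1) = 0.24^(0.02500) = 0.964951
δ_res = (-13.7 + 1000) × 0.964951 − 1000 = 951.731 − 1000 = -48.27 per mil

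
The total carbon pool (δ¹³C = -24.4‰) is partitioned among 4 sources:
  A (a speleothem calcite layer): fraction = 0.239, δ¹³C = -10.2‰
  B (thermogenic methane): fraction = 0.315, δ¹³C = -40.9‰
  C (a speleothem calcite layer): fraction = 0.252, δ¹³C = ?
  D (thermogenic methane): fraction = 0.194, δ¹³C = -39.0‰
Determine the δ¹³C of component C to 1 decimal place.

Isotope mass balance: δ_bulk = Σ fᵢ·δᵢ.
-24.4 = 0.239×(-10.2) + 0.315×(-40.9) + 0.252×δ_C + 0.194×(-39.0)
0.252·δ_C = -24.4 − (-22.887) = -1.513
δ_C = -1.513 / 0.252 = -6.00‰

-6.0‰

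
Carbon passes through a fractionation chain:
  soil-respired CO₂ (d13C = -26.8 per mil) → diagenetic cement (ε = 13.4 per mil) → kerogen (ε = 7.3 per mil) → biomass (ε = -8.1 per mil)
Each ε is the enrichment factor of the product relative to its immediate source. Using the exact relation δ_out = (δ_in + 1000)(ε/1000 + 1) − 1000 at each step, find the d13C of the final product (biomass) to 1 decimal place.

step 1: δ = (-26.80 + 1000)·(13.4/1000 + 1) − 1000 = -13.76 per mil
step 2: δ = (-13.76 + 1000)·(7.3/1000 + 1) − 1000 = -6.56 per mil
step 3: δ = (-6.56 + 1000)·(-8.1/1000 + 1) − 1000 = -14.61 per mil

-14.6 per mil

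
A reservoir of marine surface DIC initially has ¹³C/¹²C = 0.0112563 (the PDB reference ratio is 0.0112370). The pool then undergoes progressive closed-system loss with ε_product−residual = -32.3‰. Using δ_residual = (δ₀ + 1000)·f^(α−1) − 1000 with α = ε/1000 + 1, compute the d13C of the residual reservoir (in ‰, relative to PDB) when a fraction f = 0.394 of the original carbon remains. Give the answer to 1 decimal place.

32.3‰

δ₀ = (0.0112563/0.0112370 − 1)×1000 = (1.001718 − 1)×1000 = 1.718‰
α − 1 = ε/1000 = -0.0323
f^(α−1) = 0.394^(-0.0323) = 1.030541
δ_res = (1.718 + 1000) × 1.030541 − 1000 = 1032.311 − 1000 = 32.31‰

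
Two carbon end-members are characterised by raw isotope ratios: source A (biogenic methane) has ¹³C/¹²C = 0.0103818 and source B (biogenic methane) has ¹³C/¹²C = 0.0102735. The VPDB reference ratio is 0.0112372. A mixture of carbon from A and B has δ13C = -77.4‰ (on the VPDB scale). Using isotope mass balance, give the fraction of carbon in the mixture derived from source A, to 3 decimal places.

δ_A = (0.0103818/0.0112372 − 1)×1000 = (0.923878 − 1)×1000 = -76.122‰
δ_B = (0.0102735/0.0112372 − 1)×1000 = (0.914240 − 1)×1000 = -85.760‰
f_A = (δ_mix − δ_B)/(δ_A − δ_B) = (-77.4 − (-85.760))/(-76.122 − (-85.760))
f_A = 8.360 / 9.638 = 0.8674

0.867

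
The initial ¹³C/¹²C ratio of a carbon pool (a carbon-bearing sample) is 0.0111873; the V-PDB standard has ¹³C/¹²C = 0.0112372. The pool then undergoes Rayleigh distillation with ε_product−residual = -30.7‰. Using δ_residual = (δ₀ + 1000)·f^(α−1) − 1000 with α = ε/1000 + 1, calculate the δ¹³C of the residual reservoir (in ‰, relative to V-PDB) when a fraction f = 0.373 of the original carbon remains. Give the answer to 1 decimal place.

26.2‰

δ₀ = (0.0111873/0.0112372 − 1)×1000 = (0.995559 − 1)×1000 = -4.441‰
α − 1 = ε/1000 = -0.0307
f^(α−1) = 0.373^(-0.0307) = 1.030739
δ_res = (-4.441 + 1000) × 1.030739 − 1000 = 1026.161 − 1000 = 26.16‰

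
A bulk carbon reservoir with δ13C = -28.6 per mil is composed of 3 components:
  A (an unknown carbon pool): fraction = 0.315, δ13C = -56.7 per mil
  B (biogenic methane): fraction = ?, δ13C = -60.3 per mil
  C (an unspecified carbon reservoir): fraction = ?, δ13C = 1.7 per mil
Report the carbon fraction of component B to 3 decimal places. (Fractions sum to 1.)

Let f_B and f_C be the unknown fractions; fractions sum to 1 so f_B + f_C = 0.685.
Mass balance: Σ fᵢ·δᵢ = δ_bulk ⇒ f_B·(-60.3) + f_C·(1.7) = -28.6 − (-17.861) = -10.739
Substitute f_C = 0.685 − f_B:
f_B·(-60.3 − 1.7) = -10.739 − 0.685×(1.7) = -11.904
f_B = -11.904 / -62.0 = 0.1920

0.192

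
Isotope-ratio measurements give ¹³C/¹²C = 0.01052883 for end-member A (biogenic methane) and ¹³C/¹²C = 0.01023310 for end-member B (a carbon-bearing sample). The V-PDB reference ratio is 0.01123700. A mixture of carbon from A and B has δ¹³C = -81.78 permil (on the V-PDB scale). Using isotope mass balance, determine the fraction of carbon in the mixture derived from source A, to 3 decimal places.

δ_A = (0.01052883/0.01123700 − 1)×1000 = (0.936979 − 1)×1000 = -63.021 permil
δ_B = (0.01023310/0.01123700 − 1)×1000 = (0.910661 − 1)×1000 = -89.339 permil
f_A = (δ_mix − δ_B)/(δ_A − δ_B) = (-81.78 − (-89.339))/(-63.021 − (-89.339))
f_A = 7.559 / 26.318 = 0.2872

0.287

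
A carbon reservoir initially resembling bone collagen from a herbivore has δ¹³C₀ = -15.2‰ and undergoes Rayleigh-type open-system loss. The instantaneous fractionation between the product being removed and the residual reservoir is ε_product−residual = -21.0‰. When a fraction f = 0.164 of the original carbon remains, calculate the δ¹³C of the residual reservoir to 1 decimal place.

Rayleigh residual: δ_res = (δ₀ + 1000)·f^(α−1) − 1000
α = ε/1000 + 1 = 0.97900, so α − 1 = -0.02100
f^(α−1) = 0.164^(-0.02100) = 1.038696
δ_res = (-15.2 + 1000) × 1.038696 − 1000 = 1022.907 − 1000 = 22.91‰

22.9‰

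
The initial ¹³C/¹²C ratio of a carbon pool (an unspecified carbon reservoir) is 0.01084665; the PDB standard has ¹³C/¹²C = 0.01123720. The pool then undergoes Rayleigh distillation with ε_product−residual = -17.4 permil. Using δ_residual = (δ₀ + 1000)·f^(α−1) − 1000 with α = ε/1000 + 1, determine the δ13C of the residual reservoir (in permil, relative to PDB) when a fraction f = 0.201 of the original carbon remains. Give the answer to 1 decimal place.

-7.4 permil

δ₀ = (0.01084665/0.01123720 − 1)×1000 = (0.965245 − 1)×1000 = -34.755 permil
α − 1 = ε/1000 = -0.0174
f^(α−1) = 0.201^(-0.0174) = 1.028311
δ_res = (-34.755 + 1000) × 1.028311 − 1000 = 992.572 − 1000 = -7.43 permil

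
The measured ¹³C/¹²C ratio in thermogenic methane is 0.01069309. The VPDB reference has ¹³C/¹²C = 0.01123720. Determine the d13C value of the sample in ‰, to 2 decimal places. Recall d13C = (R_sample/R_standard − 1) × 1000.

-48.42‰

d13C = (R_sample / R_standard − 1) × 1000
R_sample / R_standard = 0.01069309 / 0.01123720 = 0.951580
d13C = (0.951580 − 1) × 1000 = -48.420‰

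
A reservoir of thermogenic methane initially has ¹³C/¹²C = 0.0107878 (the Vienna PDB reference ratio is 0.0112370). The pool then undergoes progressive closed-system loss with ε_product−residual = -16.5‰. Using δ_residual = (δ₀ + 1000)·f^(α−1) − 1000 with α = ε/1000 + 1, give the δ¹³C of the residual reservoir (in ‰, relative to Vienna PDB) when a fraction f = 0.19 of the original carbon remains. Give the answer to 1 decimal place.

δ₀ = (0.0107878/0.0112370 − 1)×1000 = (0.960025 − 1)×1000 = -39.975‰
α − 1 = ε/1000 = -0.0165
f^(α−1) = 0.19^(-0.0165) = 1.027781
δ_res = (-39.975 + 1000) × 1.027781 − 1000 = 986.695 − 1000 = -13.30‰

-13.3‰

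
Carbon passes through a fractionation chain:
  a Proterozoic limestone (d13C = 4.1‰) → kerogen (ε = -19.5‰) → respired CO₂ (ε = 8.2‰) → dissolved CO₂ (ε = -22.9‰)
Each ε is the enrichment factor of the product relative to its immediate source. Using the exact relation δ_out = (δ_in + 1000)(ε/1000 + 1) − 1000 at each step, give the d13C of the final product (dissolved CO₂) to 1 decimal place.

-30.1‰

step 1: δ = (4.10 + 1000)·(-19.5/1000 + 1) − 1000 = -15.48‰
step 2: δ = (-15.48 + 1000)·(8.2/1000 + 1) − 1000 = -7.41‰
step 3: δ = (-7.41 + 1000)·(-22.9/1000 + 1) − 1000 = -30.14‰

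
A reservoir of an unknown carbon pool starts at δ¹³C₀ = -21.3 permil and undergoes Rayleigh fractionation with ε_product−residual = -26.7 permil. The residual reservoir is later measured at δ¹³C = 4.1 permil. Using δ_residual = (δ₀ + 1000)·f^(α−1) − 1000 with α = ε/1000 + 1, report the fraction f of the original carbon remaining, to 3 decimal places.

0.383

α − 1 = ε/1000 = -0.0267
(δ_res + 1000)/(δ₀ + 1000) = (4.1 + 1000)/(-21.3 + 1000) = 1004.1/978.7 = 1.025953
f = 1.025953^(1/-0.0267) = exp(ln(1.025953)/-0.0267) = exp(0.02562/-0.0267)
f = exp(-0.9596) = 0.3830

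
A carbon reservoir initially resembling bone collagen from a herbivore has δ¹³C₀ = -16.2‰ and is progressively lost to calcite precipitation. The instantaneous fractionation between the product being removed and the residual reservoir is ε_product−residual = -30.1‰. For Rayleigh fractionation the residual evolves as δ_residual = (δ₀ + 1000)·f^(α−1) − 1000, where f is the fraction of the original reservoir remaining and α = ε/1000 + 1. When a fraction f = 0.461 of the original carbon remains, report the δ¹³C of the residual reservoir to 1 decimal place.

7.0‰

Rayleigh residual: δ_res = (δ₀ + 1000)·f^(α−1) − 1000
α = ε/1000 + 1 = 0.96990, so α − 1 = -0.03010
f^(α−1) = 0.461^(-0.03010) = 1.023582
δ_res = (-16.2 + 1000) × 1.023582 − 1000 = 1007.000 − 1000 = 7.00‰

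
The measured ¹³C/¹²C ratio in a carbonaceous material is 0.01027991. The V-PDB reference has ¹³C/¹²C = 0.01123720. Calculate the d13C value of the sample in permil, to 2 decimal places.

-85.19 permil

d13C = (R_sample / R_standard − 1) × 1000
R_sample / R_standard = 0.01027991 / 0.01123720 = 0.914811
d13C = (0.914811 − 1) × 1000 = -85.189 permil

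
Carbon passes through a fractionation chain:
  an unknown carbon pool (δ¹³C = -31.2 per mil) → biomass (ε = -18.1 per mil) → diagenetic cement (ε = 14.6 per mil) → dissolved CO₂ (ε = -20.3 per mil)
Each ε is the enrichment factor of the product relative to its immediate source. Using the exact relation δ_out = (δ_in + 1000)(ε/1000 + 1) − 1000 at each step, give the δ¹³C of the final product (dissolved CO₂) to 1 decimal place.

step 1: δ = (-31.20 + 1000)·(-18.1/1000 + 1) − 1000 = -48.74 per mil
step 2: δ = (-48.74 + 1000)·(14.6/1000 + 1) − 1000 = -34.85 per mil
step 3: δ = (-34.85 + 1000)·(-20.3/1000 + 1) − 1000 = -54.44 per mil

-54.4 per mil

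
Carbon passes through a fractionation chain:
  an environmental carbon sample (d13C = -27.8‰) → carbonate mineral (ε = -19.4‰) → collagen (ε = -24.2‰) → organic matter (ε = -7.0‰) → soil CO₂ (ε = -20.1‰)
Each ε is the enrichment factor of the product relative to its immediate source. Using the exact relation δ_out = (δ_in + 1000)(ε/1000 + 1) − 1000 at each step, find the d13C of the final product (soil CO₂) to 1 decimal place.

-94.8‰

step 1: δ = (-27.80 + 1000)·(-19.4/1000 + 1) − 1000 = -46.66‰
step 2: δ = (-46.66 + 1000)·(-24.2/1000 + 1) − 1000 = -69.73‰
step 3: δ = (-69.73 + 1000)·(-7.0/1000 + 1) − 1000 = -76.24‰
step 4: δ = (-76.24 + 1000)·(-20.1/1000 + 1) − 1000 = -94.81‰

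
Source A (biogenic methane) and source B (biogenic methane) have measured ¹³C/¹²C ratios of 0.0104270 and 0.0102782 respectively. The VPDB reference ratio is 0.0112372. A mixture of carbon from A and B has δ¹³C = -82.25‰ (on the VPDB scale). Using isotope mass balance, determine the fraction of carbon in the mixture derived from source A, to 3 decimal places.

0.233

δ_A = (0.0104270/0.0112372 − 1)×1000 = (0.927900 − 1)×1000 = -72.100‰
δ_B = (0.0102782/0.0112372 − 1)×1000 = (0.914658 − 1)×1000 = -85.342‰
f_A = (δ_mix − δ_B)/(δ_A − δ_B) = (-82.25 − (-85.342))/(-72.100 − (-85.342))
f_A = 3.092 / 13.242 = 0.2335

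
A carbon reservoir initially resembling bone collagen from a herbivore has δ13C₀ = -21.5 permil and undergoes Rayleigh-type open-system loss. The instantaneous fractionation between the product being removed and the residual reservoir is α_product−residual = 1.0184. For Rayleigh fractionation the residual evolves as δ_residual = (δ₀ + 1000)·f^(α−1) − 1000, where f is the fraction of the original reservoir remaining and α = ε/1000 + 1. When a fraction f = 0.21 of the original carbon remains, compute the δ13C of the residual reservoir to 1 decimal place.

Rayleigh residual: δ_res = (δ₀ + 1000)·f^(α−1) − 1000
α − 1 = 0.01840
f^(α−1) = 0.21^(0.01840) = 0.971692
δ_res = (-21.5 + 1000) × 0.971692 − 1000 = 950.801 − 1000 = -49.20 permil

-49.2 permil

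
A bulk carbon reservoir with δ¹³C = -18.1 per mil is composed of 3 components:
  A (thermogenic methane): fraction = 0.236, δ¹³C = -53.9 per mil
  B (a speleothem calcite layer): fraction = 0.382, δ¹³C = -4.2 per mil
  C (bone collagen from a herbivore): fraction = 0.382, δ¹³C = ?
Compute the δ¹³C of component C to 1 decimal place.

-9.9 per mil

Isotope mass balance: δ_bulk = Σ fᵢ·δᵢ.
-18.1 = 0.236×(-53.9) + 0.382×(-4.2) + 0.382×δ_C
0.382·δ_C = -18.1 − (-14.325) = -3.775
δ_C = -3.775 / 0.382 = -9.88 per mil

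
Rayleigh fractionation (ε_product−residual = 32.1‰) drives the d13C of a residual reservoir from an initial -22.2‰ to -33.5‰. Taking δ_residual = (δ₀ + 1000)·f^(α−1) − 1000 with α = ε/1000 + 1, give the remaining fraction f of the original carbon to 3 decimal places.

α − 1 = ε/1000 = 0.0321
(δ_res + 1000)/(δ₀ + 1000) = (-33.5 + 1000)/(-22.2 + 1000) = 966.5/977.8 = 0.988443
f = 0.988443^(1/0.0321) = exp(ln(0.988443)/0.0321) = exp(-0.01162/0.0321)
f = exp(-0.3621) = 0.6962

0.696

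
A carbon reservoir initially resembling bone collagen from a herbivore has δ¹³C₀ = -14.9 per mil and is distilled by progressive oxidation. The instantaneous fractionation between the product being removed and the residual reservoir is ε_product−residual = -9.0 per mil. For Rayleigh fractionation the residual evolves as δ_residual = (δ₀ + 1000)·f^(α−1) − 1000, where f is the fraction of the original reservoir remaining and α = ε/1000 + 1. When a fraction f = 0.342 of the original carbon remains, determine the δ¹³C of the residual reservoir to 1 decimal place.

-5.3 per mil

Rayleigh residual: δ_res = (δ₀ + 1000)·f^(α−1) − 1000
α = ε/1000 + 1 = 0.99100, so α − 1 = -0.00900
f^(α−1) = 0.342^(-0.00900) = 1.009703
δ_res = (-14.9 + 1000) × 1.009703 − 1000 = 994.659 − 1000 = -5.34 per mil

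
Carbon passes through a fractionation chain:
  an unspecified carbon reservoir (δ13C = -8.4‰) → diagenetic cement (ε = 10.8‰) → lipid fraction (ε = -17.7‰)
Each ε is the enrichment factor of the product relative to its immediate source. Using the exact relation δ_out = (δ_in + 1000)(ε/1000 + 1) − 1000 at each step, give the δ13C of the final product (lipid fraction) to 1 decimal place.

step 1: δ = (-8.40 + 1000)·(10.8/1000 + 1) − 1000 = 2.31‰
step 2: δ = (2.31 + 1000)·(-17.7/1000 + 1) − 1000 = -15.43‰

-15.4‰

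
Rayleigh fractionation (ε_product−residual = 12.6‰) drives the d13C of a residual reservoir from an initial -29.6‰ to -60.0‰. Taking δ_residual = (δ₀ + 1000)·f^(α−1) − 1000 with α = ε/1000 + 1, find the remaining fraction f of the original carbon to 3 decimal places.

0.080

α − 1 = ε/1000 = 0.0126
(δ_res + 1000)/(δ₀ + 1000) = (-60.0 + 1000)/(-29.6 + 1000) = 940.0/970.4 = 0.968673
f = 0.968673^(1/0.0126) = exp(ln(0.968673)/0.0126) = exp(-0.03183/0.0126)
f = exp(-2.5261) = 0.0800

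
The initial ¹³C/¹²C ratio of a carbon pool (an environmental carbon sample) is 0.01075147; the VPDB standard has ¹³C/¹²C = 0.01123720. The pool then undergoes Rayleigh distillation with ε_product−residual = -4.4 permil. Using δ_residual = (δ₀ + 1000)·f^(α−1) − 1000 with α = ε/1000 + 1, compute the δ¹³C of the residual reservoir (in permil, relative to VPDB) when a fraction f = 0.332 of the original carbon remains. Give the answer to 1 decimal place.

-38.6 permil

δ₀ = (0.01075147/0.01123720 − 1)×1000 = (0.956775 − 1)×1000 = -43.225 permil
α − 1 = ε/1000 = -0.0044
f^(α−1) = 0.332^(-0.0044) = 1.004863
δ_res = (-43.225 + 1000) × 1.004863 − 1000 = 961.428 − 1000 = -38.57 permil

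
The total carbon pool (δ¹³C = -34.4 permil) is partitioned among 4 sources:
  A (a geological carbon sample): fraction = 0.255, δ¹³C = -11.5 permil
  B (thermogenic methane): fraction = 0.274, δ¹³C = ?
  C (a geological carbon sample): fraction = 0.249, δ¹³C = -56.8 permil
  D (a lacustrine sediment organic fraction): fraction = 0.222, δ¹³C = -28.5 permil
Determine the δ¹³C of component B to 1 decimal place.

-40.1 permil

Isotope mass balance: δ_bulk = Σ fᵢ·δᵢ.
-34.4 = 0.255×(-11.5) + 0.274×δ_B + 0.249×(-56.8) + 0.222×(-28.5)
0.274·δ_B = -34.4 − (-23.403) = -10.997
δ_B = -10.997 / 0.274 = -40.14 permil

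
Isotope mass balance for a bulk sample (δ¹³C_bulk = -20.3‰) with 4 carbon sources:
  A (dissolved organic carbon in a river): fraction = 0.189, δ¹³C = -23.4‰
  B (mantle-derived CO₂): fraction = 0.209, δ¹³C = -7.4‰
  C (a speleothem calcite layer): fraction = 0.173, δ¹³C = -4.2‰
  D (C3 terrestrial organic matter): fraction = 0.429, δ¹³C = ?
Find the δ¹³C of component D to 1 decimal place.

-31.7‰

Isotope mass balance: δ_bulk = Σ fᵢ·δᵢ.
-20.3 = 0.189×(-23.4) + 0.209×(-7.4) + 0.173×(-4.2) + 0.429×δ_D
0.429·δ_D = -20.3 − (-6.696) = -13.604
δ_D = -13.604 / 0.429 = -31.71‰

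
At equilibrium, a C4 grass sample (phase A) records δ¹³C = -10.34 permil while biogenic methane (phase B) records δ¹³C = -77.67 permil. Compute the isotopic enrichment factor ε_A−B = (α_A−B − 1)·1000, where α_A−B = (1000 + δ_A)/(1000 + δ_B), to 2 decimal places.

73.00 permil

α_A−B = (1000 + -10.34) / (1000 + -77.67) = 989.66 / 922.33 = 1.073000
ε_A−B = (1.073000 − 1) × 1000 = 73.000 permil
(The approximation ε ≈ δ_A − δ_B would give 67.33 permil.)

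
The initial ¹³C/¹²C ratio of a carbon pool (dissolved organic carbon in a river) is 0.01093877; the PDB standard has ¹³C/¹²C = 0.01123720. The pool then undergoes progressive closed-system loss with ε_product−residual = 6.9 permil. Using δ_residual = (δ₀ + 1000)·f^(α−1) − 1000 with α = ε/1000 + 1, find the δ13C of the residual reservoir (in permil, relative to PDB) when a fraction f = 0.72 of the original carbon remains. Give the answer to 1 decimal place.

-28.8 permil

δ₀ = (0.01093877/0.01123720 − 1)×1000 = (0.973443 − 1)×1000 = -26.557 permil
α − 1 = ε/1000 = 0.0069
f^(α−1) = 0.72^(0.0069) = 0.997736
δ_res = (-26.557 + 1000) × 0.997736 − 1000 = 971.239 − 1000 = -28.76 permil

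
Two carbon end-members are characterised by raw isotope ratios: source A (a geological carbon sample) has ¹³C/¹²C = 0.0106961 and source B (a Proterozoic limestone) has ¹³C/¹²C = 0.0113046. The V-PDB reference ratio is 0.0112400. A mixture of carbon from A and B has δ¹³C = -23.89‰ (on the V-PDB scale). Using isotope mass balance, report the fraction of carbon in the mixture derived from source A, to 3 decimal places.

δ_A = (0.0106961/0.0112400 − 1)×1000 = (0.951610 − 1)×1000 = -48.390‰
δ_B = (0.0113046/0.0112400 − 1)×1000 = (1.005747 − 1)×1000 = 5.747‰
f_A = (δ_mix − δ_B)/(δ_A − δ_B) = (-23.89 − (5.747))/(-48.390 − (5.747))
f_A = -29.637 / -54.137 = 0.5475

0.547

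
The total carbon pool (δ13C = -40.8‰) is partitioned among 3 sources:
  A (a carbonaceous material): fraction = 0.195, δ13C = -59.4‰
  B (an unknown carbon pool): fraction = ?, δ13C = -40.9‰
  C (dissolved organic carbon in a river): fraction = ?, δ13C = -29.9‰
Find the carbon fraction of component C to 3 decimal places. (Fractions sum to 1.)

0.337

Let f_C and f_B be the unknown fractions; fractions sum to 1 so f_C + f_B = 0.805.
Mass balance: Σ fᵢ·δᵢ = δ_bulk ⇒ f_C·(-29.9) + f_B·(-40.9) = -40.8 − (-11.583) = -29.217
Substitute f_B = 0.805 − f_C:
f_C·(-29.9 − -40.9) = -29.217 − 0.805×(-40.9) = 3.708
f_C = 3.708 / 11.0 = 0.3370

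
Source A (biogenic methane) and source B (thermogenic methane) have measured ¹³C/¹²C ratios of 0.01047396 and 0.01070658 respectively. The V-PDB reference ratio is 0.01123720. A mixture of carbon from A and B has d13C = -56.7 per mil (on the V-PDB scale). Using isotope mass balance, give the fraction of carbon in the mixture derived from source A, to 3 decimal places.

δ_A = (0.01047396/0.01123720 − 1)×1000 = (0.932079 − 1)×1000 = -67.921 per mil
δ_B = (0.01070658/0.01123720 − 1)×1000 = (0.952780 − 1)×1000 = -47.220 per mil
f_A = (δ_mix − δ_B)/(δ_A − δ_B) = (-56.7 − (-47.220))/(-67.921 − (-47.220))
f_A = -9.480 / -20.701 = 0.4580

0.458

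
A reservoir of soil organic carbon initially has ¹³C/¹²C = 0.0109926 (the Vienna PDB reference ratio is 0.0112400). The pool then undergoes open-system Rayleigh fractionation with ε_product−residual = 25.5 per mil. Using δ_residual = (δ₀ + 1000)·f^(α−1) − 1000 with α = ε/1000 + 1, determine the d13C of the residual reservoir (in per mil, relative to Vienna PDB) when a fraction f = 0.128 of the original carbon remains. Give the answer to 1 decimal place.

δ₀ = (0.0109926/0.0112400 − 1)×1000 = (0.977989 − 1)×1000 = -22.011 per mil
α − 1 = ε/1000 = 0.0255
f^(α−1) = 0.128^(0.0255) = 0.948929
δ_res = (-22.011 + 1000) × 0.948929 − 1000 = 928.043 − 1000 = -71.96 per mil

-72.0 per mil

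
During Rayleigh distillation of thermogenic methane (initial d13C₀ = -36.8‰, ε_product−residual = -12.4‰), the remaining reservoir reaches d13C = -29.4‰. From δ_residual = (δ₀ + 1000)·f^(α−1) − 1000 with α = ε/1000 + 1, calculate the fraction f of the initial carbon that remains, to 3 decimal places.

α − 1 = ε/1000 = -0.0124
(δ_res + 1000)/(δ₀ + 1000) = (-29.4 + 1000)/(-36.8 + 1000) = 970.6/963.2 = 1.007683
f = 1.007683^(1/-0.0124) = exp(ln(1.007683)/-0.0124) = exp(0.00765/-0.0124)
f = exp(-0.6172) = 0.5394

0.539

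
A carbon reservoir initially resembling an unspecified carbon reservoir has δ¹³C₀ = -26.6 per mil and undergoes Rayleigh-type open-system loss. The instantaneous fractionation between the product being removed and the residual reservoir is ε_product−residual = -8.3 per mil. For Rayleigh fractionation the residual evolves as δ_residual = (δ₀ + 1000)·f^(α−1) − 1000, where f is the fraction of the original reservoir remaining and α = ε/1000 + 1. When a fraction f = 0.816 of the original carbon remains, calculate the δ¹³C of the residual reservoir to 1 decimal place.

Rayleigh residual: δ_res = (δ₀ + 1000)·f^(α−1) − 1000
α = ε/1000 + 1 = 0.99170, so α − 1 = -0.00830
f^(α−1) = 0.816^(-0.00830) = 1.001689
δ_res = (-26.6 + 1000) × 1.001689 − 1000 = 975.044 − 1000 = -24.96 per mil

-25.0 per mil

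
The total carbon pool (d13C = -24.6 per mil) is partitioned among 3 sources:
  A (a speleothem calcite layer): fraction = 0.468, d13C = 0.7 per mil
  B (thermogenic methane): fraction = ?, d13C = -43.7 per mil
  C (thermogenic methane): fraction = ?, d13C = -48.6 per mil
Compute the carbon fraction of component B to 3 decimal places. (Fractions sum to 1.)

Let f_B and f_C be the unknown fractions; fractions sum to 1 so f_B + f_C = 0.532.
Mass balance: Σ fᵢ·δᵢ = δ_bulk ⇒ f_B·(-43.7) + f_C·(-48.6) = -24.6 − (0.328) = -24.928
Substitute f_C = 0.532 − f_B:
f_B·(-43.7 − -48.6) = -24.928 − 0.532×(-48.6) = 0.928
f_B = 0.928 / 4.9 = 0.1893

0.189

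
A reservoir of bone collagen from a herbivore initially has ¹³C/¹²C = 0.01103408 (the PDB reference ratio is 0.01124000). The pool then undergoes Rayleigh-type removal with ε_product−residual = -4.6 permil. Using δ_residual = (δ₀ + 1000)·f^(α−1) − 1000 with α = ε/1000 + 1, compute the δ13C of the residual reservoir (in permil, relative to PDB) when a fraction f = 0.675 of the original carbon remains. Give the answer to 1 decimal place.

-16.5 permil

δ₀ = (0.01103408/0.01124000 − 1)×1000 = (0.981680 − 1)×1000 = -18.320 permil
α − 1 = ε/1000 = -0.0046
f^(α−1) = 0.675^(-0.0046) = 1.001810
δ_res = (-18.320 + 1000) × 1.001810 − 1000 = 983.456 − 1000 = -16.54 permil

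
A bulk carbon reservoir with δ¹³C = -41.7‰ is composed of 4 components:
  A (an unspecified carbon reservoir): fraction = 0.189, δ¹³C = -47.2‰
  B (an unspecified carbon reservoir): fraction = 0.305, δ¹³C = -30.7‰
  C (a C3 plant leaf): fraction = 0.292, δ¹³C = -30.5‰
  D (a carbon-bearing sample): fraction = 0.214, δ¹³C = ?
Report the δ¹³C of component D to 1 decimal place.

Isotope mass balance: δ_bulk = Σ fᵢ·δᵢ.
-41.7 = 0.189×(-47.2) + 0.305×(-30.7) + 0.292×(-30.5) + 0.214×δ_D
0.214·δ_D = -41.7 − (-27.190) = -14.510
δ_D = -14.510 / 0.214 = -67.80‰

-67.8‰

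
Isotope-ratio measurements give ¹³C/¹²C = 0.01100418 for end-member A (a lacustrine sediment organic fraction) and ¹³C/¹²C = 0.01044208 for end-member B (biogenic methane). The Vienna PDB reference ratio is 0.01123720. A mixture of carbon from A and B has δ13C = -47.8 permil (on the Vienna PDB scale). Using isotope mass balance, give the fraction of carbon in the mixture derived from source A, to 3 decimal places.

δ_A = (0.01100418/0.01123720 − 1)×1000 = (0.979264 − 1)×1000 = -20.736 permil
δ_B = (0.01044208/0.01123720 − 1)×1000 = (0.929242 − 1)×1000 = -70.758 permil
f_A = (δ_mix − δ_B)/(δ_A − δ_B) = (-47.8 − (-70.758))/(-20.736 − (-70.758))
f_A = 22.958 / 50.021 = 0.4590

0.459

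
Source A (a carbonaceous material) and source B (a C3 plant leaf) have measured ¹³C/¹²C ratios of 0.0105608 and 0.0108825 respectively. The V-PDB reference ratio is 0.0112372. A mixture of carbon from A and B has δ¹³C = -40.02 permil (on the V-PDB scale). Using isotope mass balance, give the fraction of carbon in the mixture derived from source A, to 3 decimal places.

δ_A = (0.0105608/0.0112372 − 1)×1000 = (0.939807 − 1)×1000 = -60.193 permil
δ_B = (0.0108825/0.0112372 − 1)×1000 = (0.968435 − 1)×1000 = -31.565 permil
f_A = (δ_mix − δ_B)/(δ_A − δ_B) = (-40.02 − (-31.565))/(-60.193 − (-31.565))
f_A = -8.455 / -28.628 = 0.2953

0.295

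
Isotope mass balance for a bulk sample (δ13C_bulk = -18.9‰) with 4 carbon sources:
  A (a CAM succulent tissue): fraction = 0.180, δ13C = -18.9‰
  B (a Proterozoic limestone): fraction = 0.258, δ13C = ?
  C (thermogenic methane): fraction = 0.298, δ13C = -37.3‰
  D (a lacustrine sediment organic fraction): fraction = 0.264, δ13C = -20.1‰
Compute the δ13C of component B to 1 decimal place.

3.6‰

Isotope mass balance: δ_bulk = Σ fᵢ·δᵢ.
-18.9 = 0.180×(-18.9) + 0.258×δ_B + 0.298×(-37.3) + 0.264×(-20.1)
0.258·δ_B = -18.9 − (-19.824) = 0.924
δ_B = 0.924 / 0.258 = 3.58‰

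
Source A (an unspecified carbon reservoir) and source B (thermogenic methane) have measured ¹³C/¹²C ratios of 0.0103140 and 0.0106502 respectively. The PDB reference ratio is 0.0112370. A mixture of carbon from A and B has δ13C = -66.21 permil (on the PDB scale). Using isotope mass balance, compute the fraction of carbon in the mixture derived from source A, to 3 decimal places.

δ_A = (0.0103140/0.0112370 − 1)×1000 = (0.917861 − 1)×1000 = -82.139 permil
δ_B = (0.0106502/0.0112370 − 1)×1000 = (0.947780 − 1)×1000 = -52.220 permil
f_A = (δ_mix − δ_B)/(δ_A − δ_B) = (-66.21 − (-52.220))/(-82.139 − (-52.220))
f_A = -13.990 / -29.919 = 0.4676

0.468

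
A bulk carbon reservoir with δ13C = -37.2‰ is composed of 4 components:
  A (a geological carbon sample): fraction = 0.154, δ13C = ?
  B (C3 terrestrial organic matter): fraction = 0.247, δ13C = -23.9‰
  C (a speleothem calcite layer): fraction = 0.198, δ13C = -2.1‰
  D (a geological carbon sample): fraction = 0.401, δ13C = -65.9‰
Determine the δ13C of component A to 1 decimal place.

-28.9‰

Isotope mass balance: δ_bulk = Σ fᵢ·δᵢ.
-37.2 = 0.154×δ_A + 0.247×(-23.9) + 0.198×(-2.1) + 0.401×(-65.9)
0.154·δ_A = -37.2 − (-32.745) = -4.455
δ_A = -4.455 / 0.154 = -28.93‰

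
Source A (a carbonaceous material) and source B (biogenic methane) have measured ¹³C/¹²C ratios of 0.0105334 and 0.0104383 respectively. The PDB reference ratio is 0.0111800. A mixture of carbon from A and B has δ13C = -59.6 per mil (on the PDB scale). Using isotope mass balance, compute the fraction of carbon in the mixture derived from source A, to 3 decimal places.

0.793

δ_A = (0.0105334/0.0111800 − 1)×1000 = (0.942165 − 1)×1000 = -57.835 per mil
δ_B = (0.0104383/0.0111800 − 1)×1000 = (0.933658 − 1)×1000 = -66.342 per mil
f_A = (δ_mix − δ_B)/(δ_A − δ_B) = (-59.6 − (-66.342))/(-57.835 − (-66.342))
f_A = 6.742 / 8.506 = 0.7926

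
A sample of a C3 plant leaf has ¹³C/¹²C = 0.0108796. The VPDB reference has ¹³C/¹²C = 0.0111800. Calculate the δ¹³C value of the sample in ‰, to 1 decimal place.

δ¹³C = (R_sample / R_standard − 1) × 1000
R_sample / R_standard = 0.0108796 / 0.0111800 = 0.973131
δ¹³C = (0.973131 − 1) × 1000 = -26.87‰

-26.9‰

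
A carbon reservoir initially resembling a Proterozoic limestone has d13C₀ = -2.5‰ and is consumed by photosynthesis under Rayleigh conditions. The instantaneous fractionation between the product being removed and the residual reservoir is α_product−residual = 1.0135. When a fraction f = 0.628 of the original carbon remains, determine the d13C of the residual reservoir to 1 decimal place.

Rayleigh residual: δ_res = (δ₀ + 1000)·f^(α−1) − 1000
α − 1 = 0.01350
f^(α−1) = 0.628^(0.01350) = 0.993739
δ_res = (-2.5 + 1000) × 0.993739 − 1000 = 991.255 − 1000 = -8.75‰

-8.7‰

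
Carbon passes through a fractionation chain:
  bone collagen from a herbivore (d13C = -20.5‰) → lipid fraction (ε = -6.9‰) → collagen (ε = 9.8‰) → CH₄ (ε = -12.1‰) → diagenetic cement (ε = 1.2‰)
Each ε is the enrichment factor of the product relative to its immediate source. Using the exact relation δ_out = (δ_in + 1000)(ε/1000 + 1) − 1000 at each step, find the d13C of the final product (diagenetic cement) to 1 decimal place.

step 1: δ = (-20.50 + 1000)·(-6.9/1000 + 1) − 1000 = -27.26‰
step 2: δ = (-27.26 + 1000)·(9.8/1000 + 1) − 1000 = -17.73‰
step 3: δ = (-17.73 + 1000)·(-12.1/1000 + 1) − 1000 = -29.61‰
step 4: δ = (-29.61 + 1000)·(1.2/1000 + 1) − 1000 = -28.45‰

-28.4‰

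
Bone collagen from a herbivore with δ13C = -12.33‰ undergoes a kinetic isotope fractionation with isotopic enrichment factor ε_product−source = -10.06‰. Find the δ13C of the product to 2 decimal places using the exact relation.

-22.27‰

Exactly, δ_product = (δ_source + 1000)·(ε/1000 + 1) − 1000.
δ_product = (-12.33 + 1000) × (-10.06/1000 + 1) − 1000
δ_product = -22.266‰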